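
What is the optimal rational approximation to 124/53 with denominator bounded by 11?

Expand x = 124/53 as a continued fraction with the Euclidean algorithm:
  124 = 2*53 + 18, so a_0 = 2.
  53 = 2*18 + 17, so a_1 = 2.
  18 = 1*17 + 1, so a_2 = 1.
  17 = 17*1 + 0, so a_3 = 17.
so x = [2; 2, 1, 17].
Convergents (p_i = a_i*p_{i-1} + p_{i-2}, q_i = a_i*q_{i-1} + q_{i-2} with p_{-2}=0, p_{-1}=1, q_{-2}=1, q_{-1}=0), until the denominator exceeds 11:
  i=0: a_0=2, p_0 = 2*1 + 0 = 2, q_0 = 2*0 + 1 = 1.
  i=1: a_1=2, p_1 = 2*2 + 1 = 5, q_1 = 2*1 + 0 = 2.
  i=2: a_2=1, p_2 = 1*5 + 2 = 7, q_2 = 1*2 + 1 = 3.
  i=3: a_3=17, p_3 = 17*7 + 5 = 124, q_3 = 17*3 + 2 = 53.
q_3 = 53 > 11, so the last convergent with denominator <= 11 is p_2/q_2 = 7/3.
The closest fraction with denominator <= 11 is either p_2/q_2 or the intermediate fraction (k*p_2 + p_1)/(k*q_2 + q_1) with the largest k >= 1 whose denominator stays <= 11; these approach x as k grows, and every other convergent or intermediate fraction in range is farther away.
Largest k: floor((11 - q_1)/q_2) = floor((11 - 2)/3) = 3.
That gives (3*7 + 5)/(3*3 + 2) = 26/11.
Compare the errors: |x - 7/3| = |124*3 - 7*53|/(53*3) = 1/159, and |x - 26/11| = |124*11 - 26*53|/(53*11) = 14/583.
Cross-multiplying, 1*583 = 583 < 2226 = 14*159, so 1/159 is smaller: the convergent 7/3 is closer to x than 26/11.

7/3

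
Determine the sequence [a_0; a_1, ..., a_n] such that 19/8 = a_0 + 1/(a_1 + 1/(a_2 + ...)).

[2; 2, 1, 2]

Run the Euclidean algorithm on 19 and 8; the successive quotients are the partial quotients a_0, a_1, ... (each step inverts the fractional part left over by the previous one):
  19 = 2*8 + 3, so a_0 = 2.
  8 = 2*3 + 2, so a_1 = 2.
  3 = 1*2 + 1, so a_2 = 1.
  2 = 2*1 + 0, so a_3 = 2.
The remainder reaches 0 after 4 divisions, so the expansion has 4 partial quotients, read off in order.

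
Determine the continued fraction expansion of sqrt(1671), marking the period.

[40; (1, 7, 5, 3, 13, 3, 5, 7, 1, 80)]

Write x_i = (sqrt(1671) + m_i)/d_i with (m_0, d_0) = (0, 1). a_0 = floor(sqrt(1671)) = 40, since 40^2 = 1600 <= 1671 < 1681 = 41^2.
Iterate m_{i+1} = d_i*a_i - m_i, d_{i+1} = (1671 - m_{i+1}^2)/d_i, a_{i+1} = floor((a_0 + m_{i+1})/d_{i+1}):
  m_1 = 1*40 - 0 = 40, d_1 = (1671 - 40^2)/1 = 71/1 = 71, a_1 = floor((40 + 40)/71) = 1.
  m_2 = 71*1 - 40 = 31, d_2 = (1671 - 31^2)/71 = 710/71 = 10, a_2 = floor((40 + 31)/10) = 7.
  m_3 = 10*7 - 31 = 39, d_3 = (1671 - 39^2)/10 = 150/10 = 15, a_3 = floor((40 + 39)/15) = 5.
  m_4 = 15*5 - 39 = 36, d_4 = (1671 - 36^2)/15 = 375/15 = 25, a_4 = floor((40 + 36)/25) = 3.
  m_5 = 25*3 - 36 = 39, d_5 = (1671 - 39^2)/25 = 150/25 = 6, a_5 = floor((40 + 39)/6) = 13.
  m_6 = 6*13 - 39 = 39, d_6 = (1671 - 39^2)/6 = 150/6 = 25, a_6 = floor((40 + 39)/25) = 3.
  m_7 = 25*3 - 39 = 36, d_7 = (1671 - 36^2)/25 = 375/25 = 15, a_7 = floor((40 + 36)/15) = 5.
  m_8 = 15*5 - 36 = 39, d_8 = (1671 - 39^2)/15 = 150/15 = 10, a_8 = floor((40 + 39)/10) = 7.
  m_9 = 10*7 - 39 = 31, d_9 = (1671 - 31^2)/10 = 710/10 = 71, a_9 = floor((40 + 31)/71) = 1.
  m_10 = 71*1 - 31 = 40, d_10 = (1671 - 40^2)/71 = 71/71 = 1, a_10 = floor((40 + 40)/1) = 80.
  m_11 = 1*80 - 40 = 40, d_11 = (1671 - 40^2)/1 = 71/1 = 71: (m_11, d_11) = (m_1, d_1) = (40, 71), so from here the quotients repeat a_1, ..., a_10; the period length is 10.
Hence the expansion of sqrt(1671) is a_0 = 40 followed by the repeating block 1, 7, 5, 3, 13, 3, 5, 7, 1, 80 (period 10).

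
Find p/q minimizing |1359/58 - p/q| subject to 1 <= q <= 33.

703/30

Expand x = 1359/58 as a continued fraction with the Euclidean algorithm:
  1359 = 23*58 + 25, so a_0 = 23.
  58 = 2*25 + 8, so a_1 = 2.
  25 = 3*8 + 1, so a_2 = 3.
  8 = 8*1 + 0, so a_3 = 8.
so x = [23; 2, 3, 8].
Convergents (p_i = a_i*p_{i-1} + p_{i-2}, q_i = a_i*q_{i-1} + q_{i-2} with p_{-2}=0, p_{-1}=1, q_{-2}=1, q_{-1}=0), until the denominator exceeds 33:
  i=0: a_0=23, p_0 = 23*1 + 0 = 23, q_0 = 23*0 + 1 = 1.
  i=1: a_1=2, p_1 = 2*23 + 1 = 47, q_1 = 2*1 + 0 = 2.
  i=2: a_2=3, p_2 = 3*47 + 23 = 164, q_2 = 3*2 + 1 = 7.
  i=3: a_3=8, p_3 = 8*164 + 47 = 1359, q_3 = 8*7 + 2 = 58.
q_3 = 58 > 33, so the last convergent with denominator <= 33 is p_2/q_2 = 164/7.
The closest fraction with denominator <= 33 is either p_2/q_2 or the intermediate fraction (k*p_2 + p_1)/(k*q_2 + q_1) with the largest k >= 1 whose denominator stays <= 33; these approach x as k grows, and every other convergent or intermediate fraction in range is farther away.
Largest k: floor((33 - q_1)/q_2) = floor((33 - 2)/7) = 4.
That gives (4*164 + 47)/(4*7 + 2) = 703/30.
Compare the errors: |x - 164/7| = |1359*7 - 164*58|/(58*7) = 1/406, and |x - 703/30| = |1359*30 - 703*58|/(58*30) = 4/1740.
Cross-multiplying, 4*406 = 1624 < 1740 = 1*1740, so 4/1740 is smaller: the intermediate fraction 703/30 is closer to x than 164/7.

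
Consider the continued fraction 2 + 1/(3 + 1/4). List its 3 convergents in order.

2/1, 7/3, 30/13

Using the convergent recurrence p_i = a_i*p_{i-1} + p_{i-2}, q_i = a_i*q_{i-1} + q_{i-2} with p_{-2}=0, p_{-1}=1, q_{-2}=1, q_{-1}=0:
  i=0: a_0=2, p_0 = 2*1 + 0 = 2, q_0 = 2*0 + 1 = 1.
  i=1: a_1=3, p_1 = 3*2 + 1 = 7, q_1 = 3*1 + 0 = 3.
  i=2: a_2=4, p_2 = 4*7 + 2 = 30, q_2 = 4*3 + 1 = 13.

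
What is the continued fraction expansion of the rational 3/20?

Run the Euclidean algorithm on 3 and 20; the successive quotients are the partial quotients a_0, a_1, ... (each step inverts the fractional part left over by the previous one):
  3 = 0*20 + 3, so a_0 = 0.
  20 = 6*3 + 2, so a_1 = 6.
  3 = 1*2 + 1, so a_2 = 1.
  2 = 2*1 + 0, so a_3 = 2.
The remainder reaches 0 after 4 divisions, so the expansion has 4 partial quotients, read off in order.

[0; 6, 1, 2]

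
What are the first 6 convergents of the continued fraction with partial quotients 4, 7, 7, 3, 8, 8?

4/1, 29/7, 207/50, 650/157, 5407/1306, 43906/10605

Using the convergent recurrence p_i = a_i*p_{i-1} + p_{i-2}, q_i = a_i*q_{i-1} + q_{i-2} with p_{-2}=0, p_{-1}=1, q_{-2}=1, q_{-1}=0:
  i=0: a_0=4, p_0 = 4*1 + 0 = 4, q_0 = 4*0 + 1 = 1.
  i=1: a_1=7, p_1 = 7*4 + 1 = 29, q_1 = 7*1 + 0 = 7.
  i=2: a_2=7, p_2 = 7*29 + 4 = 207, q_2 = 7*7 + 1 = 50.
  i=3: a_3=3, p_3 = 3*207 + 29 = 650, q_3 = 3*50 + 7 = 157.
  i=4: a_4=8, p_4 = 8*650 + 207 = 5407, q_4 = 8*157 + 50 = 1306.
  i=5: a_5=8, p_5 = 8*5407 + 650 = 43906, q_5 = 8*1306 + 157 = 10605.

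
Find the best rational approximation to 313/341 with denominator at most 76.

67/73

Expand x = 313/341 as a continued fraction with the Euclidean algorithm:
  313 = 0*341 + 313, so a_0 = 0.
  341 = 1*313 + 28, so a_1 = 1.
  313 = 11*28 + 5, so a_2 = 11.
  28 = 5*5 + 3, so a_3 = 5.
  5 = 1*3 + 2, so a_4 = 1.
  3 = 1*2 + 1, so a_5 = 1.
  2 = 2*1 + 0, so a_6 = 2.
so x = [0; 1, 11, 5, 1, 1, 2].
Convergents (p_i = a_i*p_{i-1} + p_{i-2}, q_i = a_i*q_{i-1} + q_{i-2} with p_{-2}=0, p_{-1}=1, q_{-2}=1, q_{-1}=0), until the denominator exceeds 76:
  i=0: a_0=0, p_0 = 0*1 + 0 = 0, q_0 = 0*0 + 1 = 1.
  i=1: a_1=1, p_1 = 1*0 + 1 = 1, q_1 = 1*1 + 0 = 1.
  i=2: a_2=11, p_2 = 11*1 + 0 = 11, q_2 = 11*1 + 1 = 12.
  i=3: a_3=5, p_3 = 5*11 + 1 = 56, q_3 = 5*12 + 1 = 61.
  i=4: a_4=1, p_4 = 1*56 + 11 = 67, q_4 = 1*61 + 12 = 73.
  i=5: a_5=1, p_5 = 1*67 + 56 = 123, q_5 = 1*73 + 61 = 134.
q_5 = 134 > 76, so the last convergent with denominator <= 76 is p_4/q_4 = 67/73.
The closest fraction with denominator <= 76 is either p_4/q_4 or the intermediate fraction (k*p_4 + p_3)/(k*q_4 + q_3) with the largest k >= 1 whose denominator stays <= 76; these approach x as k grows, and every other convergent or intermediate fraction in range is farther away.
Largest k: floor((76 - q_3)/q_4) = floor((76 - 61)/73) = 0.
Since k = 0, no intermediate fraction beyond p_4/q_4 has denominator <= 76, so the convergent 67/73 is the closest (its error is |313*73 - 67*341|/(341*73) = 2/24893).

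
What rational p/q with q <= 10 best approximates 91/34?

8/3

Expand x = 91/34 as a continued fraction with the Euclidean algorithm:
  91 = 2*34 + 23, so a_0 = 2.
  34 = 1*23 + 11, so a_1 = 1.
  23 = 2*11 + 1, so a_2 = 2.
  11 = 11*1 + 0, so a_3 = 11.
so x = [2; 1, 2, 11].
Convergents (p_i = a_i*p_{i-1} + p_{i-2}, q_i = a_i*q_{i-1} + q_{i-2} with p_{-2}=0, p_{-1}=1, q_{-2}=1, q_{-1}=0), until the denominator exceeds 10:
  i=0: a_0=2, p_0 = 2*1 + 0 = 2, q_0 = 2*0 + 1 = 1.
  i=1: a_1=1, p_1 = 1*2 + 1 = 3, q_1 = 1*1 + 0 = 1.
  i=2: a_2=2, p_2 = 2*3 + 2 = 8, q_2 = 2*1 + 1 = 3.
  i=3: a_3=11, p_3 = 11*8 + 3 = 91, q_3 = 11*3 + 1 = 34.
q_3 = 34 > 10, so the last convergent with denominator <= 10 is p_2/q_2 = 8/3.
The closest fraction with denominator <= 10 is either p_2/q_2 or the intermediate fraction (k*p_2 + p_1)/(k*q_2 + q_1) with the largest k >= 1 whose denominator stays <= 10; these approach x as k grows, and every other convergent or intermediate fraction in range is farther away.
Largest k: floor((10 - q_1)/q_2) = floor((10 - 1)/3) = 3.
That gives (3*8 + 3)/(3*3 + 1) = 27/10.
Compare the errors: |x - 8/3| = |91*3 - 8*34|/(34*3) = 1/102, and |x - 27/10| = |91*10 - 27*34|/(34*10) = 8/340.
Cross-multiplying, 1*340 = 340 < 816 = 8*102, so 1/102 is smaller: the convergent 8/3 is closer to x than 27/10.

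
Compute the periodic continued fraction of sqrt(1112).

[33; (2, 1, 7, 1, 2, 66)]

Write x_i = (sqrt(1112) + m_i)/d_i with (m_0, d_0) = (0, 1). a_0 = floor(sqrt(1112)) = 33, since 33^2 = 1089 <= 1112 < 1156 = 34^2.
Iterate m_{i+1} = d_i*a_i - m_i, d_{i+1} = (1112 - m_{i+1}^2)/d_i, a_{i+1} = floor((a_0 + m_{i+1})/d_{i+1}):
  m_1 = 1*33 - 0 = 33, d_1 = (1112 - 33^2)/1 = 23/1 = 23, a_1 = floor((33 + 33)/23) = 2.
  m_2 = 23*2 - 33 = 13, d_2 = (1112 - 13^2)/23 = 943/23 = 41, a_2 = floor((33 + 13)/41) = 1.
  m_3 = 41*1 - 13 = 28, d_3 = (1112 - 28^2)/41 = 328/41 = 8, a_3 = floor((33 + 28)/8) = 7.
  m_4 = 8*7 - 28 = 28, d_4 = (1112 - 28^2)/8 = 328/8 = 41, a_4 = floor((33 + 28)/41) = 1.
  m_5 = 41*1 - 28 = 13, d_5 = (1112 - 13^2)/41 = 943/41 = 23, a_5 = floor((33 + 13)/23) = 2.
  m_6 = 23*2 - 13 = 33, d_6 = (1112 - 33^2)/23 = 23/23 = 1, a_6 = floor((33 + 33)/1) = 66.
  m_7 = 1*66 - 33 = 33, d_7 = (1112 - 33^2)/1 = 23/1 = 23: (m_7, d_7) = (m_1, d_1) = (33, 23), so from here the quotients repeat a_1, ..., a_6; the period length is 6.
Hence the expansion of sqrt(1112) is a_0 = 33 followed by the repeating block 2, 1, 7, 1, 2, 66 (period 6).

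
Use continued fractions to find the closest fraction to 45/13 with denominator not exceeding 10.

31/9

Expand x = 45/13 as a continued fraction with the Euclidean algorithm:
  45 = 3*13 + 6, so a_0 = 3.
  13 = 2*6 + 1, so a_1 = 2.
  6 = 6*1 + 0, so a_2 = 6.
so x = [3; 2, 6].
Convergents (p_i = a_i*p_{i-1} + p_{i-2}, q_i = a_i*q_{i-1} + q_{i-2} with p_{-2}=0, p_{-1}=1, q_{-2}=1, q_{-1}=0), until the denominator exceeds 10:
  i=0: a_0=3, p_0 = 3*1 + 0 = 3, q_0 = 3*0 + 1 = 1.
  i=1: a_1=2, p_1 = 2*3 + 1 = 7, q_1 = 2*1 + 0 = 2.
  i=2: a_2=6, p_2 = 6*7 + 3 = 45, q_2 = 6*2 + 1 = 13.
q_2 = 13 > 10, so the last convergent with denominator <= 10 is p_1/q_1 = 7/2.
The closest fraction with denominator <= 10 is either p_1/q_1 or the intermediate fraction (k*p_1 + p_0)/(k*q_1 + q_0) with the largest k >= 1 whose denominator stays <= 10; these approach x as k grows, and every other convergent or intermediate fraction in range is farther away.
Largest k: floor((10 - q_0)/q_1) = floor((10 - 1)/2) = 4.
That gives (4*7 + 3)/(4*2 + 1) = 31/9.
Compare the errors: |x - 7/2| = |45*2 - 7*13|/(13*2) = 1/26, and |x - 31/9| = |45*9 - 31*13|/(13*9) = 2/117.
Cross-multiplying, 2*26 = 52 < 117 = 1*117, so 2/117 is smaller: the intermediate fraction 31/9 is closer to x than 7/2.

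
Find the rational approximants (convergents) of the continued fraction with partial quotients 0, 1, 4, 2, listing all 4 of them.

0/1, 1/1, 4/5, 9/11

Using the convergent recurrence p_i = a_i*p_{i-1} + p_{i-2}, q_i = a_i*q_{i-1} + q_{i-2} with p_{-2}=0, p_{-1}=1, q_{-2}=1, q_{-1}=0:
  i=0: a_0=0, p_0 = 0*1 + 0 = 0, q_0 = 0*0 + 1 = 1.
  i=1: a_1=1, p_1 = 1*0 + 1 = 1, q_1 = 1*1 + 0 = 1.
  i=2: a_2=4, p_2 = 4*1 + 0 = 4, q_2 = 4*1 + 1 = 5.
  i=3: a_3=2, p_3 = 2*4 + 1 = 9, q_3 = 2*5 + 1 = 11.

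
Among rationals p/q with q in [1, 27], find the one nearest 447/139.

Expand x = 447/139 as a continued fraction with the Euclidean algorithm:
  447 = 3*139 + 30, so a_0 = 3.
  139 = 4*30 + 19, so a_1 = 4.
  30 = 1*19 + 11, so a_2 = 1.
  19 = 1*11 + 8, so a_3 = 1.
  11 = 1*8 + 3, so a_4 = 1.
  8 = 2*3 + 2, so a_5 = 2.
  3 = 1*2 + 1, so a_6 = 1.
  2 = 2*1 + 0, so a_7 = 2.
so x = [3; 4, 1, 1, 1, 2, 1, 2].
Convergents (p_i = a_i*p_{i-1} + p_{i-2}, q_i = a_i*q_{i-1} + q_{i-2} with p_{-2}=0, p_{-1}=1, q_{-2}=1, q_{-1}=0), until the denominator exceeds 27:
  i=0: a_0=3, p_0 = 3*1 + 0 = 3, q_0 = 3*0 + 1 = 1.
  i=1: a_1=4, p_1 = 4*3 + 1 = 13, q_1 = 4*1 + 0 = 4.
  i=2: a_2=1, p_2 = 1*13 + 3 = 16, q_2 = 1*4 + 1 = 5.
  i=3: a_3=1, p_3 = 1*16 + 13 = 29, q_3 = 1*5 + 4 = 9.
  i=4: a_4=1, p_4 = 1*29 + 16 = 45, q_4 = 1*9 + 5 = 14.
  i=5: a_5=2, p_5 = 2*45 + 29 = 119, q_5 = 2*14 + 9 = 37.
q_5 = 37 > 27, so the last convergent with denominator <= 27 is p_4/q_4 = 45/14.
The closest fraction with denominator <= 27 is either p_4/q_4 or the intermediate fraction (k*p_4 + p_3)/(k*q_4 + q_3) with the largest k >= 1 whose denominator stays <= 27; these approach x as k grows, and every other convergent or intermediate fraction in range is farther away.
Largest k: floor((27 - q_3)/q_4) = floor((27 - 9)/14) = 1.
That gives (1*45 + 29)/(1*14 + 9) = 74/23.
Compare the errors: |x - 45/14| = |447*14 - 45*139|/(139*14) = 3/1946, and |x - 74/23| = |447*23 - 74*139|/(139*23) = 5/3197.
Cross-multiplying, 3*3197 = 9591 < 9730 = 5*1946, so 3/1946 is smaller: the convergent 45/14 is closer to x than 74/23.

45/14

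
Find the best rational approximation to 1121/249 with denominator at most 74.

Expand x = 1121/249 as a continued fraction with the Euclidean algorithm:
  1121 = 4*249 + 125, so a_0 = 4.
  249 = 1*125 + 124, so a_1 = 1.
  125 = 1*124 + 1, so a_2 = 1.
  124 = 124*1 + 0, so a_3 = 124.
so x = [4; 1, 1, 124].
Convergents (p_i = a_i*p_{i-1} + p_{i-2}, q_i = a_i*q_{i-1} + q_{i-2} with p_{-2}=0, p_{-1}=1, q_{-2}=1, q_{-1}=0), until the denominator exceeds 74:
  i=0: a_0=4, p_0 = 4*1 + 0 = 4, q_0 = 4*0 + 1 = 1.
  i=1: a_1=1, p_1 = 1*4 + 1 = 5, q_1 = 1*1 + 0 = 1.
  i=2: a_2=1, p_2 = 1*5 + 4 = 9, q_2 = 1*1 + 1 = 2.
  i=3: a_3=124, p_3 = 124*9 + 5 = 1121, q_3 = 124*2 + 1 = 249.
q_3 = 249 > 74, so the last convergent with denominator <= 74 is p_2/q_2 = 9/2.
The closest fraction with denominator <= 74 is either p_2/q_2 or the intermediate fraction (k*p_2 + p_1)/(k*q_2 + q_1) with the largest k >= 1 whose denominator stays <= 74; these approach x as k grows, and every other convergent or intermediate fraction in range is farther away.
Largest k: floor((74 - q_1)/q_2) = floor((74 - 1)/2) = 36.
That gives (36*9 + 5)/(36*2 + 1) = 329/73.
Compare the errors: |x - 9/2| = |1121*2 - 9*249|/(249*2) = 1/498, and |x - 329/73| = |1121*73 - 329*249|/(249*73) = 88/18177.
Cross-multiplying, 1*18177 = 18177 < 43824 = 88*498, so 1/498 is smaller: the convergent 9/2 is closer to x than 329/73.

9/2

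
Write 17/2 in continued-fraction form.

[8; 2]

Run the Euclidean algorithm on 17 and 2; the successive quotients are the partial quotients a_0, a_1, ... (each step inverts the fractional part left over by the previous one):
  17 = 8*2 + 1, so a_0 = 8.
  2 = 2*1 + 0, so a_1 = 2.
The remainder reaches 0 after 2 divisions, so the expansion has 2 partial quotients, read off in order.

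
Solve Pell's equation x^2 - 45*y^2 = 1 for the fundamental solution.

(x, y) = (161, 24)

First expand sqrt(45) as a continued fraction. With x_i = (sqrt(45) + m_i)/d_i and (m_0, d_0) = (0, 1): a_0 = floor(sqrt(45)) = 6, since 6^2 = 36 <= 45 < 49 = 7^2.
Iterate m_{i+1} = d_i*a_i - m_i, d_{i+1} = (45 - m_{i+1}^2)/d_i, a_{i+1} = floor((a_0 + m_{i+1})/d_{i+1}):
  m_1 = 1*6 - 0 = 6, d_1 = (45 - 6^2)/1 = 9/1 = 9, a_1 = floor((6 + 6)/9) = 1.
  m_2 = 9*1 - 6 = 3, d_2 = (45 - 3^2)/9 = 36/9 = 4, a_2 = floor((6 + 3)/4) = 2.
  m_3 = 4*2 - 3 = 5, d_3 = (45 - 5^2)/4 = 20/4 = 5, a_3 = floor((6 + 5)/5) = 2.
  m_4 = 5*2 - 5 = 5, d_4 = (45 - 5^2)/5 = 20/5 = 4, a_4 = floor((6 + 5)/4) = 2.
  m_5 = 4*2 - 5 = 3, d_5 = (45 - 3^2)/4 = 36/4 = 9, a_5 = floor((6 + 3)/9) = 1.
  m_6 = 9*1 - 3 = 6, d_6 = (45 - 6^2)/9 = 9/9 = 1, a_6 = floor((6 + 6)/1) = 12.
  m_7 = 1*12 - 6 = 6, d_7 = (45 - 6^2)/1 = 9/1 = 9: (m_7, d_7) = (m_1, d_1) = (6, 9), so from here the quotients repeat a_1, ..., a_6; the period length is 6.
So sqrt(45) = [6; (1, 2, 2, 2, 1, 12)] with period length k = 6.
k is even, so the fundamental solution of x^2 - 45y^2 = 1 is (p_{k-1}, q_{k-1}) = (p_5, q_5); compute convergents through index 5.
Convergents (p_i = a_i*p_{i-1} + p_{i-2}, q_i = a_i*q_{i-1} + q_{i-2} with p_{-2}=0, p_{-1}=1, q_{-2}=1, q_{-1}=0):
  i=0: a_0=6, p_0 = 6*1 + 0 = 6, q_0 = 6*0 + 1 = 1.
  i=1: a_1=1, p_1 = 1*6 + 1 = 7, q_1 = 1*1 + 0 = 1.
  i=2: a_2=2, p_2 = 2*7 + 6 = 20, q_2 = 2*1 + 1 = 3.
  i=3: a_3=2, p_3 = 2*20 + 7 = 47, q_3 = 2*3 + 1 = 7.
  i=4: a_4=2, p_4 = 2*47 + 20 = 114, q_4 = 2*7 + 3 = 17.
  i=5: a_5=1, p_5 = 1*114 + 47 = 161, q_5 = 1*17 + 7 = 24.
Check: 161^2 - 45*24^2 = 25921 - 25920 = 1, so (x, y) = (161, 24) solves the equation, and by the theorem it is the least positive solution.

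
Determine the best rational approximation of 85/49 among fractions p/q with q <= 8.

Expand x = 85/49 as a continued fraction with the Euclidean algorithm:
  85 = 1*49 + 36, so a_0 = 1.
  49 = 1*36 + 13, so a_1 = 1.
  36 = 2*13 + 10, so a_2 = 2.
  13 = 1*10 + 3, so a_3 = 1.
  10 = 3*3 + 1, so a_4 = 3.
  3 = 3*1 + 0, so a_5 = 3.
so x = [1; 1, 2, 1, 3, 3].
Convergents (p_i = a_i*p_{i-1} + p_{i-2}, q_i = a_i*q_{i-1} + q_{i-2} with p_{-2}=0, p_{-1}=1, q_{-2}=1, q_{-1}=0), until the denominator exceeds 8:
  i=0: a_0=1, p_0 = 1*1 + 0 = 1, q_0 = 1*0 + 1 = 1.
  i=1: a_1=1, p_1 = 1*1 + 1 = 2, q_1 = 1*1 + 0 = 1.
  i=2: a_2=2, p_2 = 2*2 + 1 = 5, q_2 = 2*1 + 1 = 3.
  i=3: a_3=1, p_3 = 1*5 + 2 = 7, q_3 = 1*3 + 1 = 4.
  i=4: a_4=3, p_4 = 3*7 + 5 = 26, q_4 = 3*4 + 3 = 15.
q_4 = 15 > 8, so the last convergent with denominator <= 8 is p_3/q_3 = 7/4.
The closest fraction with denominator <= 8 is either p_3/q_3 or the intermediate fraction (k*p_3 + p_2)/(k*q_3 + q_2) with the largest k >= 1 whose denominator stays <= 8; these approach x as k grows, and every other convergent or intermediate fraction in range is farther away.
Largest k: floor((8 - q_2)/q_3) = floor((8 - 3)/4) = 1.
That gives (1*7 + 5)/(1*4 + 3) = 12/7.
Compare the errors: |x - 7/4| = |85*4 - 7*49|/(49*4) = 3/196, and |x - 12/7| = |85*7 - 12*49|/(49*7) = 7/343.
Cross-multiplying, 3*343 = 1029 < 1372 = 7*196, so 3/196 is smaller: the convergent 7/4 is closer to x than 12/7.

7/4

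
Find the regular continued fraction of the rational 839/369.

Run the Euclidean algorithm on 839 and 369; the successive quotients are the partial quotients a_0, a_1, ... (each step inverts the fractional part left over by the previous one):
  839 = 2*369 + 101, so a_0 = 2.
  369 = 3*101 + 66, so a_1 = 3.
  101 = 1*66 + 35, so a_2 = 1.
  66 = 1*35 + 31, so a_3 = 1.
  35 = 1*31 + 4, so a_4 = 1.
  31 = 7*4 + 3, so a_5 = 7.
  4 = 1*3 + 1, so a_6 = 1.
  3 = 3*1 + 0, so a_7 = 3.
The remainder reaches 0 after 8 divisions, so the expansion has 8 partial quotients, read off in order.

[2; 3, 1, 1, 1, 7, 1, 3]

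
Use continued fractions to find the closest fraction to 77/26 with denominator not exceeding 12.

Expand x = 77/26 as a continued fraction with the Euclidean algorithm:
  77 = 2*26 + 25, so a_0 = 2.
  26 = 1*25 + 1, so a_1 = 1.
  25 = 25*1 + 0, so a_2 = 25.
so x = [2; 1, 25].
Convergents (p_i = a_i*p_{i-1} + p_{i-2}, q_i = a_i*q_{i-1} + q_{i-2} with p_{-2}=0, p_{-1}=1, q_{-2}=1, q_{-1}=0), until the denominator exceeds 12:
  i=0: a_0=2, p_0 = 2*1 + 0 = 2, q_0 = 2*0 + 1 = 1.
  i=1: a_1=1, p_1 = 1*2 + 1 = 3, q_1 = 1*1 + 0 = 1.
  i=2: a_2=25, p_2 = 25*3 + 2 = 77, q_2 = 25*1 + 1 = 26.
q_2 = 26 > 12, so the last convergent with denominator <= 12 is p_1/q_1 = 3/1.
The closest fraction with denominator <= 12 is either p_1/q_1 or the intermediate fraction (k*p_1 + p_0)/(k*q_1 + q_0) with the largest k >= 1 whose denominator stays <= 12; these approach x as k grows, and every other convergent or intermediate fraction in range is farther away.
Largest k: floor((12 - q_0)/q_1) = floor((12 - 1)/1) = 11.
That gives (11*3 + 2)/(11*1 + 1) = 35/12.
Compare the errors: |x - 3/1| = |77*1 - 3*26|/(26*1) = 1/26, and |x - 35/12| = |77*12 - 35*26|/(26*12) = 14/312.
Cross-multiplying, 1*312 = 312 < 364 = 14*26, so 1/26 is smaller: the convergent 3/1 is closer to x than 35/12.

3/1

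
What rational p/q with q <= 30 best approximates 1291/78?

480/29

Expand x = 1291/78 as a continued fraction with the Euclidean algorithm:
  1291 = 16*78 + 43, so a_0 = 16.
  78 = 1*43 + 35, so a_1 = 1.
  43 = 1*35 + 8, so a_2 = 1.
  35 = 4*8 + 3, so a_3 = 4.
  8 = 2*3 + 2, so a_4 = 2.
  3 = 1*2 + 1, so a_5 = 1.
  2 = 2*1 + 0, so a_6 = 2.
so x = [16; 1, 1, 4, 2, 1, 2].
Convergents (p_i = a_i*p_{i-1} + p_{i-2}, q_i = a_i*q_{i-1} + q_{i-2} with p_{-2}=0, p_{-1}=1, q_{-2}=1, q_{-1}=0), until the denominator exceeds 30:
  i=0: a_0=16, p_0 = 16*1 + 0 = 16, q_0 = 16*0 + 1 = 1.
  i=1: a_1=1, p_1 = 1*16 + 1 = 17, q_1 = 1*1 + 0 = 1.
  i=2: a_2=1, p_2 = 1*17 + 16 = 33, q_2 = 1*1 + 1 = 2.
  i=3: a_3=4, p_3 = 4*33 + 17 = 149, q_3 = 4*2 + 1 = 9.
  i=4: a_4=2, p_4 = 2*149 + 33 = 331, q_4 = 2*9 + 2 = 20.
  i=5: a_5=1, p_5 = 1*331 + 149 = 480, q_5 = 1*20 + 9 = 29.
  i=6: a_6=2, p_6 = 2*480 + 331 = 1291, q_6 = 2*29 + 20 = 78.
q_6 = 78 > 30, so the last convergent with denominator <= 30 is p_5/q_5 = 480/29.
The closest fraction with denominator <= 30 is either p_5/q_5 or the intermediate fraction (k*p_5 + p_4)/(k*q_5 + q_4) with the largest k >= 1 whose denominator stays <= 30; these approach x as k grows, and every other convergent or intermediate fraction in range is farther away.
Largest k: floor((30 - q_4)/q_5) = floor((30 - 20)/29) = 0.
Since k = 0, no intermediate fraction beyond p_5/q_5 has denominator <= 30, so the convergent 480/29 is the closest (its error is |1291*29 - 480*78|/(78*29) = 1/2262).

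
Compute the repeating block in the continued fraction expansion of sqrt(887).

[29; (1, 3, 1, 1, 2, 29, 2, 1, 1, 3, 1, 58)]

Write x_i = (sqrt(887) + m_i)/d_i with (m_0, d_0) = (0, 1). a_0 = floor(sqrt(887)) = 29, since 29^2 = 841 <= 887 < 900 = 30^2.
Iterate m_{i+1} = d_i*a_i - m_i, d_{i+1} = (887 - m_{i+1}^2)/d_i, a_{i+1} = floor((a_0 + m_{i+1})/d_{i+1}):
  m_1 = 1*29 - 0 = 29, d_1 = (887 - 29^2)/1 = 46/1 = 46, a_1 = floor((29 + 29)/46) = 1.
  m_2 = 46*1 - 29 = 17, d_2 = (887 - 17^2)/46 = 598/46 = 13, a_2 = floor((29 + 17)/13) = 3.
  m_3 = 13*3 - 17 = 22, d_3 = (887 - 22^2)/13 = 403/13 = 31, a_3 = floor((29 + 22)/31) = 1.
  m_4 = 31*1 - 22 = 9, d_4 = (887 - 9^2)/31 = 806/31 = 26, a_4 = floor((29 + 9)/26) = 1.
  m_5 = 26*1 - 9 = 17, d_5 = (887 - 17^2)/26 = 598/26 = 23, a_5 = floor((29 + 17)/23) = 2.
  m_6 = 23*2 - 17 = 29, d_6 = (887 - 29^2)/23 = 46/23 = 2, a_6 = floor((29 + 29)/2) = 29.
  m_7 = 2*29 - 29 = 29, d_7 = (887 - 29^2)/2 = 46/2 = 23, a_7 = floor((29 + 29)/23) = 2.
  m_8 = 23*2 - 29 = 17, d_8 = (887 - 17^2)/23 = 598/23 = 26, a_8 = floor((29 + 17)/26) = 1.
  m_9 = 26*1 - 17 = 9, d_9 = (887 - 9^2)/26 = 806/26 = 31, a_9 = floor((29 + 9)/31) = 1.
  m_10 = 31*1 - 9 = 22, d_10 = (887 - 22^2)/31 = 403/31 = 13, a_10 = floor((29 + 22)/13) = 3.
  m_11 = 13*3 - 22 = 17, d_11 = (887 - 17^2)/13 = 598/13 = 46, a_11 = floor((29 + 17)/46) = 1.
  m_12 = 46*1 - 17 = 29, d_12 = (887 - 29^2)/46 = 46/46 = 1, a_12 = floor((29 + 29)/1) = 58.
  m_13 = 1*58 - 29 = 29, d_13 = (887 - 29^2)/1 = 46/1 = 46: (m_13, d_13) = (m_1, d_1) = (29, 46), so from here the quotients repeat a_1, ..., a_12; the period length is 12.
Hence the expansion of sqrt(887) is a_0 = 29 followed by the repeating block 1, 3, 1, 1, 2, 29, 2, 1, 1, 3, 1, 58 (period 12).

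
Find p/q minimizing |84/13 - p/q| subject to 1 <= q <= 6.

13/2

Expand x = 84/13 as a continued fraction with the Euclidean algorithm:
  84 = 6*13 + 6, so a_0 = 6.
  13 = 2*6 + 1, so a_1 = 2.
  6 = 6*1 + 0, so a_2 = 6.
so x = [6; 2, 6].
Convergents (p_i = a_i*p_{i-1} + p_{i-2}, q_i = a_i*q_{i-1} + q_{i-2} with p_{-2}=0, p_{-1}=1, q_{-2}=1, q_{-1}=0), until the denominator exceeds 6:
  i=0: a_0=6, p_0 = 6*1 + 0 = 6, q_0 = 6*0 + 1 = 1.
  i=1: a_1=2, p_1 = 2*6 + 1 = 13, q_1 = 2*1 + 0 = 2.
  i=2: a_2=6, p_2 = 6*13 + 6 = 84, q_2 = 6*2 + 1 = 13.
q_2 = 13 > 6, so the last convergent with denominator <= 6 is p_1/q_1 = 13/2.
The closest fraction with denominator <= 6 is either p_1/q_1 or the intermediate fraction (k*p_1 + p_0)/(k*q_1 + q_0) with the largest k >= 1 whose denominator stays <= 6; these approach x as k grows, and every other convergent or intermediate fraction in range is farther away.
Largest k: floor((6 - q_0)/q_1) = floor((6 - 1)/2) = 2.
That gives (2*13 + 6)/(2*2 + 1) = 32/5.
Compare the errors: |x - 13/2| = |84*2 - 13*13|/(13*2) = 1/26, and |x - 32/5| = |84*5 - 32*13|/(13*5) = 4/65.
Cross-multiplying, 1*65 = 65 < 104 = 4*26, so 1/26 is smaller: the convergent 13/2 is closer to x than 32/5.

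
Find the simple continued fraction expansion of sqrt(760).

Write x_i = (sqrt(760) + m_i)/d_i with (m_0, d_0) = (0, 1). a_0 = floor(sqrt(760)) = 27, since 27^2 = 729 <= 760 < 784 = 28^2.
Iterate m_{i+1} = d_i*a_i - m_i, d_{i+1} = (760 - m_{i+1}^2)/d_i, a_{i+1} = floor((a_0 + m_{i+1})/d_{i+1}):
  m_1 = 1*27 - 0 = 27, d_1 = (760 - 27^2)/1 = 31/1 = 31, a_1 = floor((27 + 27)/31) = 1.
  m_2 = 31*1 - 27 = 4, d_2 = (760 - 4^2)/31 = 744/31 = 24, a_2 = floor((27 + 4)/24) = 1.
  m_3 = 24*1 - 4 = 20, d_3 = (760 - 20^2)/24 = 360/24 = 15, a_3 = floor((27 + 20)/15) = 3.
  m_4 = 15*3 - 20 = 25, d_4 = (760 - 25^2)/15 = 135/15 = 9, a_4 = floor((27 + 25)/9) = 5.
  m_5 = 9*5 - 25 = 20, d_5 = (760 - 20^2)/9 = 360/9 = 40, a_5 = floor((27 + 20)/40) = 1.
  m_6 = 40*1 - 20 = 20, d_6 = (760 - 20^2)/40 = 360/40 = 9, a_6 = floor((27 + 20)/9) = 5.
  m_7 = 9*5 - 20 = 25, d_7 = (760 - 25^2)/9 = 135/9 = 15, a_7 = floor((27 + 25)/15) = 3.
  m_8 = 15*3 - 25 = 20, d_8 = (760 - 20^2)/15 = 360/15 = 24, a_8 = floor((27 + 20)/24) = 1.
  m_9 = 24*1 - 20 = 4, d_9 = (760 - 4^2)/24 = 744/24 = 31, a_9 = floor((27 + 4)/31) = 1.
  m_10 = 31*1 - 4 = 27, d_10 = (760 - 27^2)/31 = 31/31 = 1, a_10 = floor((27 + 27)/1) = 54.
  m_11 = 1*54 - 27 = 27, d_11 = (760 - 27^2)/1 = 31/1 = 31: (m_11, d_11) = (m_1, d_1) = (27, 31), so from here the quotients repeat a_1, ..., a_10; the period length is 10.
Hence the expansion of sqrt(760) is a_0 = 27 followed by the repeating block 1, 1, 3, 5, 1, 5, 3, 1, 1, 54 (period 10).

[27; (1, 1, 3, 5, 1, 5, 3, 1, 1, 54)]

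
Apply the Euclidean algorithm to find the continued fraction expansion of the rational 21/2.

[10; 2]

Run the Euclidean algorithm on 21 and 2; the successive quotients are the partial quotients a_0, a_1, ... (each step inverts the fractional part left over by the previous one):
  21 = 10*2 + 1, so a_0 = 10.
  2 = 2*1 + 0, so a_1 = 2.
The remainder reaches 0 after 2 divisions, so the expansion has 2 partial quotients, read off in order.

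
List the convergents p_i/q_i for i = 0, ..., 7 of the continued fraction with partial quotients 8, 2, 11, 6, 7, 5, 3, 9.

Using the convergent recurrence p_i = a_i*p_{i-1} + p_{i-2}, q_i = a_i*q_{i-1} + q_{i-2} with p_{-2}=0, p_{-1}=1, q_{-2}=1, q_{-1}=0:
  i=0: a_0=8, p_0 = 8*1 + 0 = 8, q_0 = 8*0 + 1 = 1.
  i=1: a_1=2, p_1 = 2*8 + 1 = 17, q_1 = 2*1 + 0 = 2.
  i=2: a_2=11, p_2 = 11*17 + 8 = 195, q_2 = 11*2 + 1 = 23.
  i=3: a_3=6, p_3 = 6*195 + 17 = 1187, q_3 = 6*23 + 2 = 140.
  i=4: a_4=7, p_4 = 7*1187 + 195 = 8504, q_4 = 7*140 + 23 = 1003.
  i=5: a_5=5, p_5 = 5*8504 + 1187 = 43707, q_5 = 5*1003 + 140 = 5155.
  i=6: a_6=3, p_6 = 3*43707 + 8504 = 139625, q_6 = 3*5155 + 1003 = 16468.
  i=7: a_7=9, p_7 = 9*139625 + 43707 = 1300332, q_7 = 9*16468 + 5155 = 153367.

8/1, 17/2, 195/23, 1187/140, 8504/1003, 43707/5155, 139625/16468, 1300332/153367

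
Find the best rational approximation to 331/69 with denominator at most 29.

Expand x = 331/69 as a continued fraction with the Euclidean algorithm:
  331 = 4*69 + 55, so a_0 = 4.
  69 = 1*55 + 14, so a_1 = 1.
  55 = 3*14 + 13, so a_2 = 3.
  14 = 1*13 + 1, so a_3 = 1.
  13 = 13*1 + 0, so a_4 = 13.
so x = [4; 1, 3, 1, 13].
Convergents (p_i = a_i*p_{i-1} + p_{i-2}, q_i = a_i*q_{i-1} + q_{i-2} with p_{-2}=0, p_{-1}=1, q_{-2}=1, q_{-1}=0), until the denominator exceeds 29:
  i=0: a_0=4, p_0 = 4*1 + 0 = 4, q_0 = 4*0 + 1 = 1.
  i=1: a_1=1, p_1 = 1*4 + 1 = 5, q_1 = 1*1 + 0 = 1.
  i=2: a_2=3, p_2 = 3*5 + 4 = 19, q_2 = 3*1 + 1 = 4.
  i=3: a_3=1, p_3 = 1*19 + 5 = 24, q_3 = 1*4 + 1 = 5.
  i=4: a_4=13, p_4 = 13*24 + 19 = 331, q_4 = 13*5 + 4 = 69.
q_4 = 69 > 29, so the last convergent with denominator <= 29 is p_3/q_3 = 24/5.
The closest fraction with denominator <= 29 is either p_3/q_3 or the intermediate fraction (k*p_3 + p_2)/(k*q_3 + q_2) with the largest k >= 1 whose denominator stays <= 29; these approach x as k grows, and every other convergent or intermediate fraction in range is farther away.
Largest k: floor((29 - q_2)/q_3) = floor((29 - 4)/5) = 5.
That gives (5*24 + 19)/(5*5 + 4) = 139/29.
Compare the errors: |x - 24/5| = |331*5 - 24*69|/(69*5) = 1/345, and |x - 139/29| = |331*29 - 139*69|/(69*29) = 8/2001.
Cross-multiplying, 1*2001 = 2001 < 2760 = 8*345, so 1/345 is smaller: the convergent 24/5 is closer to x than 139/29.

24/5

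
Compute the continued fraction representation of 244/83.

Run the Euclidean algorithm on 244 and 83; the successive quotients are the partial quotients a_0, a_1, ... (each step inverts the fractional part left over by the previous one):
  244 = 2*83 + 78, so a_0 = 2.
  83 = 1*78 + 5, so a_1 = 1.
  78 = 15*5 + 3, so a_2 = 15.
  5 = 1*3 + 2, so a_3 = 1.
  3 = 1*2 + 1, so a_4 = 1.
  2 = 2*1 + 0, so a_5 = 2.
The remainder reaches 0 after 6 divisions, so the expansion has 6 partial quotients, read off in order.

[2; 1, 15, 1, 1, 2]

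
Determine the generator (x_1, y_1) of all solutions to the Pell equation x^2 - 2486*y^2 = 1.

First expand sqrt(2486) as a continued fraction. With x_i = (sqrt(2486) + m_i)/d_i and (m_0, d_0) = (0, 1): a_0 = floor(sqrt(2486)) = 49, since 49^2 = 2401 <= 2486 < 2500 = 50^2.
Iterate m_{i+1} = d_i*a_i - m_i, d_{i+1} = (2486 - m_{i+1}^2)/d_i, a_{i+1} = floor((a_0 + m_{i+1})/d_{i+1}):
  m_1 = 1*49 - 0 = 49, d_1 = (2486 - 49^2)/1 = 85/1 = 85, a_1 = floor((49 + 49)/85) = 1.
  m_2 = 85*1 - 49 = 36, d_2 = (2486 - 36^2)/85 = 1190/85 = 14, a_2 = floor((49 + 36)/14) = 6.
  m_3 = 14*6 - 36 = 48, d_3 = (2486 - 48^2)/14 = 182/14 = 13, a_3 = floor((49 + 48)/13) = 7.
  m_4 = 13*7 - 48 = 43, d_4 = (2486 - 43^2)/13 = 637/13 = 49, a_4 = floor((49 + 43)/49) = 1.
  m_5 = 49*1 - 43 = 6, d_5 = (2486 - 6^2)/49 = 2450/49 = 50, a_5 = floor((49 + 6)/50) = 1.
  m_6 = 50*1 - 6 = 44, d_6 = (2486 - 44^2)/50 = 550/50 = 11, a_6 = floor((49 + 44)/11) = 8.
  m_7 = 11*8 - 44 = 44, d_7 = (2486 - 44^2)/11 = 550/11 = 50, a_7 = floor((49 + 44)/50) = 1.
  m_8 = 50*1 - 44 = 6, d_8 = (2486 - 6^2)/50 = 2450/50 = 49, a_8 = floor((49 + 6)/49) = 1.
  m_9 = 49*1 - 6 = 43, d_9 = (2486 - 43^2)/49 = 637/49 = 13, a_9 = floor((49 + 43)/13) = 7.
  m_10 = 13*7 - 43 = 48, d_10 = (2486 - 48^2)/13 = 182/13 = 14, a_10 = floor((49 + 48)/14) = 6.
  m_11 = 14*6 - 48 = 36, d_11 = (2486 - 36^2)/14 = 1190/14 = 85, a_11 = floor((49 + 36)/85) = 1.
  m_12 = 85*1 - 36 = 49, d_12 = (2486 - 49^2)/85 = 85/85 = 1, a_12 = floor((49 + 49)/1) = 98.
  m_13 = 1*98 - 49 = 49, d_13 = (2486 - 49^2)/1 = 85/1 = 85: (m_13, d_13) = (m_1, d_1) = (49, 85), so from here the quotients repeat a_1, ..., a_12; the period length is 12.
So sqrt(2486) = [49; (1, 6, 7, 1, 1, 8, 1, 1, 7, 6, 1, 98)] with period length k = 12.
k is even, so the fundamental solution of x^2 - 2486y^2 = 1 is (p_{k-1}, q_{k-1}) = (p_11, q_11); compute convergents through index 11.
Convergents (p_i = a_i*p_{i-1} + p_{i-2}, q_i = a_i*q_{i-1} + q_{i-2} with p_{-2}=0, p_{-1}=1, q_{-2}=1, q_{-1}=0):
  i=0: a_0=49, p_0 = 49*1 + 0 = 49, q_0 = 49*0 + 1 = 1.
  i=1: a_1=1, p_1 = 1*49 + 1 = 50, q_1 = 1*1 + 0 = 1.
  i=2: a_2=6, p_2 = 6*50 + 49 = 349, q_2 = 6*1 + 1 = 7.
  i=3: a_3=7, p_3 = 7*349 + 50 = 2493, q_3 = 7*7 + 1 = 50.
  i=4: a_4=1, p_4 = 1*2493 + 349 = 2842, q_4 = 1*50 + 7 = 57.
  i=5: a_5=1, p_5 = 1*2842 + 2493 = 5335, q_5 = 1*57 + 50 = 107.
  i=6: a_6=8, p_6 = 8*5335 + 2842 = 45522, q_6 = 8*107 + 57 = 913.
  i=7: a_7=1, p_7 = 1*45522 + 5335 = 50857, q_7 = 1*913 + 107 = 1020.
  i=8: a_8=1, p_8 = 1*50857 + 45522 = 96379, q_8 = 1*1020 + 913 = 1933.
  i=9: a_9=7, p_9 = 7*96379 + 50857 = 725510, q_9 = 7*1933 + 1020 = 14551.
  i=10: a_10=6, p_10 = 6*725510 + 96379 = 4449439, q_10 = 6*14551 + 1933 = 89239.
  i=11: a_11=1, p_11 = 1*4449439 + 725510 = 5174949, q_11 = 1*89239 + 14551 = 103790.
Check: 5174949^2 - 2486*103790^2 = 26780097152601 - 26780097152600 = 1, so (x, y) = (5174949, 103790) solves the equation, and by the theorem it is the least positive solution.

(x, y) = (5174949, 103790)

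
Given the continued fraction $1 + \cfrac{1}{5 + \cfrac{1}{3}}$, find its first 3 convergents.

1/1, 6/5, 19/16

Using the convergent recurrence p_i = a_i*p_{i-1} + p_{i-2}, q_i = a_i*q_{i-1} + q_{i-2} with p_{-2}=0, p_{-1}=1, q_{-2}=1, q_{-1}=0:
  i=0: a_0=1, p_0 = 1*1 + 0 = 1, q_0 = 1*0 + 1 = 1.
  i=1: a_1=5, p_1 = 5*1 + 1 = 6, q_1 = 5*1 + 0 = 5.
  i=2: a_2=3, p_2 = 3*6 + 1 = 19, q_2 = 3*5 + 1 = 16.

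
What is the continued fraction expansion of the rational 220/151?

Run the Euclidean algorithm on 220 and 151; the successive quotients are the partial quotients a_0, a_1, ... (each step inverts the fractional part left over by the previous one):
  220 = 1*151 + 69, so a_0 = 1.
  151 = 2*69 + 13, so a_1 = 2.
  69 = 5*13 + 4, so a_2 = 5.
  13 = 3*4 + 1, so a_3 = 3.
  4 = 4*1 + 0, so a_4 = 4.
The remainder reaches 0 after 5 divisions, so the expansion has 5 partial quotients, read off in order.

[1; 2, 5, 3, 4]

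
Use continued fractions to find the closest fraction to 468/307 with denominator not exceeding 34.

Expand x = 468/307 as a continued fraction with the Euclidean algorithm:
  468 = 1*307 + 161, so a_0 = 1.
  307 = 1*161 + 146, so a_1 = 1.
  161 = 1*146 + 15, so a_2 = 1.
  146 = 9*15 + 11, so a_3 = 9.
  15 = 1*11 + 4, so a_4 = 1.
  11 = 2*4 + 3, so a_5 = 2.
  4 = 1*3 + 1, so a_6 = 1.
  3 = 3*1 + 0, so a_7 = 3.
so x = [1; 1, 1, 9, 1, 2, 1, 3].
Convergents (p_i = a_i*p_{i-1} + p_{i-2}, q_i = a_i*q_{i-1} + q_{i-2} with p_{-2}=0, p_{-1}=1, q_{-2}=1, q_{-1}=0), until the denominator exceeds 34:
  i=0: a_0=1, p_0 = 1*1 + 0 = 1, q_0 = 1*0 + 1 = 1.
  i=1: a_1=1, p_1 = 1*1 + 1 = 2, q_1 = 1*1 + 0 = 1.
  i=2: a_2=1, p_2 = 1*2 + 1 = 3, q_2 = 1*1 + 1 = 2.
  i=3: a_3=9, p_3 = 9*3 + 2 = 29, q_3 = 9*2 + 1 = 19.
  i=4: a_4=1, p_4 = 1*29 + 3 = 32, q_4 = 1*19 + 2 = 21.
  i=5: a_5=2, p_5 = 2*32 + 29 = 93, q_5 = 2*21 + 19 = 61.
q_5 = 61 > 34, so the last convergent with denominator <= 34 is p_4/q_4 = 32/21.
The closest fraction with denominator <= 34 is either p_4/q_4 or the intermediate fraction (k*p_4 + p_3)/(k*q_4 + q_3) with the largest k >= 1 whose denominator stays <= 34; these approach x as k grows, and every other convergent or intermediate fraction in range is farther away.
Largest k: floor((34 - q_3)/q_4) = floor((34 - 19)/21) = 0.
Since k = 0, no intermediate fraction beyond p_4/q_4 has denominator <= 34, so the convergent 32/21 is the closest (its error is |468*21 - 32*307|/(307*21) = 4/6447).

32/21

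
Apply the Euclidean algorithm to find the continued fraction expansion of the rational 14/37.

Run the Euclidean algorithm on 14 and 37; the successive quotients are the partial quotients a_0, a_1, ... (each step inverts the fractional part left over by the previous one):
  14 = 0*37 + 14, so a_0 = 0.
  37 = 2*14 + 9, so a_1 = 2.
  14 = 1*9 + 5, so a_2 = 1.
  9 = 1*5 + 4, so a_3 = 1.
  5 = 1*4 + 1, so a_4 = 1.
  4 = 4*1 + 0, so a_5 = 4.
The remainder reaches 0 after 6 divisions, so the expansion has 6 partial quotients, read off in order.

[0; 2, 1, 1, 1, 4]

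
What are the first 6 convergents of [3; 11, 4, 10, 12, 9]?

Using the convergent recurrence p_i = a_i*p_{i-1} + p_{i-2}, q_i = a_i*q_{i-1} + q_{i-2} with p_{-2}=0, p_{-1}=1, q_{-2}=1, q_{-1}=0:
  i=0: a_0=3, p_0 = 3*1 + 0 = 3, q_0 = 3*0 + 1 = 1.
  i=1: a_1=11, p_1 = 11*3 + 1 = 34, q_1 = 11*1 + 0 = 11.
  i=2: a_2=4, p_2 = 4*34 + 3 = 139, q_2 = 4*11 + 1 = 45.
  i=3: a_3=10, p_3 = 10*139 + 34 = 1424, q_3 = 10*45 + 11 = 461.
  i=4: a_4=12, p_4 = 12*1424 + 139 = 17227, q_4 = 12*461 + 45 = 5577.
  i=5: a_5=9, p_5 = 9*17227 + 1424 = 156467, q_5 = 9*5577 + 461 = 50654.

3/1, 34/11, 139/45, 1424/461, 17227/5577, 156467/50654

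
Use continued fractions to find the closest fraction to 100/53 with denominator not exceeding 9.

Expand x = 100/53 as a continued fraction with the Euclidean algorithm:
  100 = 1*53 + 47, so a_0 = 1.
  53 = 1*47 + 6, so a_1 = 1.
  47 = 7*6 + 5, so a_2 = 7.
  6 = 1*5 + 1, so a_3 = 1.
  5 = 5*1 + 0, so a_4 = 5.
so x = [1; 1, 7, 1, 5].
Convergents (p_i = a_i*p_{i-1} + p_{i-2}, q_i = a_i*q_{i-1} + q_{i-2} with p_{-2}=0, p_{-1}=1, q_{-2}=1, q_{-1}=0), until the denominator exceeds 9:
  i=0: a_0=1, p_0 = 1*1 + 0 = 1, q_0 = 1*0 + 1 = 1.
  i=1: a_1=1, p_1 = 1*1 + 1 = 2, q_1 = 1*1 + 0 = 1.
  i=2: a_2=7, p_2 = 7*2 + 1 = 15, q_2 = 7*1 + 1 = 8.
  i=3: a_3=1, p_3 = 1*15 + 2 = 17, q_3 = 1*8 + 1 = 9.
  i=4: a_4=5, p_4 = 5*17 + 15 = 100, q_4 = 5*9 + 8 = 53.
q_4 = 53 > 9, so the last convergent with denominator <= 9 is p_3/q_3 = 17/9.
The closest fraction with denominator <= 9 is either p_3/q_3 or the intermediate fraction (k*p_3 + p_2)/(k*q_3 + q_2) with the largest k >= 1 whose denominator stays <= 9; these approach x as k grows, and every other convergent or intermediate fraction in range is farther away.
Largest k: floor((9 - q_2)/q_3) = floor((9 - 8)/9) = 0.
Since k = 0, no intermediate fraction beyond p_3/q_3 has denominator <= 9, so the convergent 17/9 is the closest (its error is |100*9 - 17*53|/(53*9) = 1/477).

17/9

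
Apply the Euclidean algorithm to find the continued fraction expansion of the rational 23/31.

[0; 1, 2, 1, 7]

Run the Euclidean algorithm on 23 and 31; the successive quotients are the partial quotients a_0, a_1, ... (each step inverts the fractional part left over by the previous one):
  23 = 0*31 + 23, so a_0 = 0.
  31 = 1*23 + 8, so a_1 = 1.
  23 = 2*8 + 7, so a_2 = 2.
  8 = 1*7 + 1, so a_3 = 1.
  7 = 7*1 + 0, so a_4 = 7.
The remainder reaches 0 after 5 divisions, so the expansion has 5 partial quotients, read off in order.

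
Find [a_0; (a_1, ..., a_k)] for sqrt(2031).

[45; (15, 90)]

Write x_i = (sqrt(2031) + m_i)/d_i with (m_0, d_0) = (0, 1). a_0 = floor(sqrt(2031)) = 45, since 45^2 = 2025 <= 2031 < 2116 = 46^2.
Iterate m_{i+1} = d_i*a_i - m_i, d_{i+1} = (2031 - m_{i+1}^2)/d_i, a_{i+1} = floor((a_0 + m_{i+1})/d_{i+1}):
  m_1 = 1*45 - 0 = 45, d_1 = (2031 - 45^2)/1 = 6/1 = 6, a_1 = floor((45 + 45)/6) = 15.
  m_2 = 6*15 - 45 = 45, d_2 = (2031 - 45^2)/6 = 6/6 = 1, a_2 = floor((45 + 45)/1) = 90.
  m_3 = 1*90 - 45 = 45, d_3 = (2031 - 45^2)/1 = 6/1 = 6: (m_3, d_3) = (m_1, d_1) = (45, 6), so from here the quotients repeat a_1, a_2; the period length is 2.
Hence the expansion of sqrt(2031) is a_0 = 45 followed by the repeating block 15, 90 (period 2).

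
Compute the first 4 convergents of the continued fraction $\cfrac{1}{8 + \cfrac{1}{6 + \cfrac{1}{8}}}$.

0/1, 1/8, 6/49, 49/400

Using the convergent recurrence p_i = a_i*p_{i-1} + p_{i-2}, q_i = a_i*q_{i-1} + q_{i-2} with p_{-2}=0, p_{-1}=1, q_{-2}=1, q_{-1}=0:
  i=0: a_0=0, p_0 = 0*1 + 0 = 0, q_0 = 0*0 + 1 = 1.
  i=1: a_1=8, p_1 = 8*0 + 1 = 1, q_1 = 8*1 + 0 = 8.
  i=2: a_2=6, p_2 = 6*1 + 0 = 6, q_2 = 6*8 + 1 = 49.
  i=3: a_3=8, p_3 = 8*6 + 1 = 49, q_3 = 8*49 + 8 = 400.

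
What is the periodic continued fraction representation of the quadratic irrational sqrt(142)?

[11; (1, 10, 1, 22)]

Write x_i = (sqrt(142) + m_i)/d_i with (m_0, d_0) = (0, 1). a_0 = floor(sqrt(142)) = 11, since 11^2 = 121 <= 142 < 144 = 12^2.
Iterate m_{i+1} = d_i*a_i - m_i, d_{i+1} = (142 - m_{i+1}^2)/d_i, a_{i+1} = floor((a_0 + m_{i+1})/d_{i+1}):
  m_1 = 1*11 - 0 = 11, d_1 = (142 - 11^2)/1 = 21/1 = 21, a_1 = floor((11 + 11)/21) = 1.
  m_2 = 21*1 - 11 = 10, d_2 = (142 - 10^2)/21 = 42/21 = 2, a_2 = floor((11 + 10)/2) = 10.
  m_3 = 2*10 - 10 = 10, d_3 = (142 - 10^2)/2 = 42/2 = 21, a_3 = floor((11 + 10)/21) = 1.
  m_4 = 21*1 - 10 = 11, d_4 = (142 - 11^2)/21 = 21/21 = 1, a_4 = floor((11 + 11)/1) = 22.
  m_5 = 1*22 - 11 = 11, d_5 = (142 - 11^2)/1 = 21/1 = 21: (m_5, d_5) = (m_1, d_1) = (11, 21), so from here the quotients repeat a_1, ..., a_4; the period length is 4.
Hence the expansion of sqrt(142) is a_0 = 11 followed by the repeating block 1, 10, 1, 22 (period 4).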